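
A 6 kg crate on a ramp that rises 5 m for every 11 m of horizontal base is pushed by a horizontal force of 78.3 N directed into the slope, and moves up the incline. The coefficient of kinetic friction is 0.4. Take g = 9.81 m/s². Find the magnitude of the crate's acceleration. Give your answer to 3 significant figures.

2.09 m/s²

The horizontal push has components F cos 24.44° = 78.3 × 0.9104 = 71.284 N up the incline and F sin 24.44° = 78.3 × 0.4138 = 32.401 N pressing into the surface.
The normal force is therefore N = mg cos 24.44° + F sin 24.44° = 53.586 + 32.401 = 85.987 N, and kinetic friction down the slope is μN = 0.4 × 85.987 = 34.395 N.
Along the incline: F cos 24.44° − mg sin 24.44° − μN = ma, so 71.284 − 24.356 − 34.395 = 6 a, giving a = 2.0888 m/s².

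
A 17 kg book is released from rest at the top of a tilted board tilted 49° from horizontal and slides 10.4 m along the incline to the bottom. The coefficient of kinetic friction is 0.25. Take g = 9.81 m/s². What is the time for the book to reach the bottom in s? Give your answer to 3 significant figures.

The weight component along the incline is mg sin 49° = 125.863 N and the normal force is N = mg cos 49° = 109.411 N.
Friction up the slope is f = μN = 0.25 × 109.411 = 27.353 N, so the net downslope force is 125.863 − 27.353 = 98.510 N and a = 98.510 / 17 = 5.7947 m/s².
Starting from rest, L = ½at², so t = √(2L/a) = √(2 × 10.4 / 5.7947) = 1.8946 s.

1.89 s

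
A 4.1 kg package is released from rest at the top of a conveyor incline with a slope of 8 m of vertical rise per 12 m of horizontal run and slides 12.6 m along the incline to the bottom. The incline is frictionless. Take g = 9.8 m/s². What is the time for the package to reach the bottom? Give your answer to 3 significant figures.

2.15 s

The weight component along the incline is mg sin 33.69° = 22.288 N and the normal force is N = mg cos 33.69° = 33.432 N.
With no friction, a = g sin 33.69° = 5.4361 m/s².
Starting from rest, L = ½at², so t = √(2L/a) = √(2 × 12.6 / 5.4361) = 2.1531 s.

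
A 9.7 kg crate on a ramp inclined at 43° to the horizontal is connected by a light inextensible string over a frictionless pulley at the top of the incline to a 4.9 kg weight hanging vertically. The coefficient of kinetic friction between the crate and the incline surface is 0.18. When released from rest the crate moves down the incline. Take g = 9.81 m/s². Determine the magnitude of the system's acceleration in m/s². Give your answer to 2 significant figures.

For the crate on the incline: the weight component along the slope is m₁g sin 43° = 9.7 × 9.81 × 0.6820 = 64.897 N and the normal force is N = m₁g cos 43° = 69.593 N.
Kinetic friction opposes the crate's motion down the incline: f = μN = 0.18 × 69.593 = 12.527 N acting up the slope.
Newton's second law for the crate (down-slope positive): 64.897 − 12.527 − T = 9.7 a. For the hanging weight (upward positive): T − 4.9 × 9.81 = 4.9 a.
Adding the two equations eliminates T: 4.301 = 14.6 a, so a = 0.2946 m/s².

0.29 m/s²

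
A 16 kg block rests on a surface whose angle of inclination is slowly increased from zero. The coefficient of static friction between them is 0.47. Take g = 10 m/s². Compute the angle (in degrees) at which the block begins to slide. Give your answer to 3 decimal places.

At the threshold of sliding, static friction is at its maximum μ_s N and exactly balances the weight component along the incline: mg sin θ = μ_s mg cos θ.
Hence tan θ = μ_s = 0.47, so θ = arctan(0.47) = 25.1735°.

25.174°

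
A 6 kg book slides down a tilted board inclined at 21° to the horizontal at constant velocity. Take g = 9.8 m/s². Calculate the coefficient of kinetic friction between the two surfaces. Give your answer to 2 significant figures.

At constant velocity the net force along the incline is zero: mg sin 21° = μ mg cos 21°.
So μ = tan 21° = 0.3584 / 0.9336 = 0.3839.

0.38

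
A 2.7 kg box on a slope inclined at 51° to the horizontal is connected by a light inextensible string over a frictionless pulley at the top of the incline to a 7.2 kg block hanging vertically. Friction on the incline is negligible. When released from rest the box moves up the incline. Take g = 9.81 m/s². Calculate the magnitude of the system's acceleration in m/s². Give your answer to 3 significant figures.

For the box on the incline: the weight component along the slope is m₁g sin 51° = 2.7 × 9.81 × 0.7771 = 20.583 N and the normal force is N = m₁g cos 51° = 16.669 N.
Newton's second law for the box (up-slope positive): T − 20.583 = 2.7 a. For the hanging block (downward positive): 7.2 × 9.81 − T = 7.2 a.
Adding the two equations eliminates T: 50.049 = 9.9 a, so a = 5.0555 m/s².

5.06 m/s²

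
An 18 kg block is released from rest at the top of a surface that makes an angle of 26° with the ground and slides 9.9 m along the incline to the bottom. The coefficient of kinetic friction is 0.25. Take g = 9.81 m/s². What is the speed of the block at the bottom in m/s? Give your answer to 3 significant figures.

6.44 m/s

The weight component along the incline is mg sin 26° = 77.408 N and the normal force is N = mg cos 26° = 158.709 N.
Friction up the slope is f = μN = 0.25 × 158.709 = 39.677 N, so the net downslope force is 77.408 − 39.677 = 37.731 N and a = 37.731 / 18 = 2.0962 m/s².
Starting from rest over a distance of 9.9 m, v² = 2aL = 2 × 2.0962 × 9.9 = 41.5048, so v = 6.4424 m/s.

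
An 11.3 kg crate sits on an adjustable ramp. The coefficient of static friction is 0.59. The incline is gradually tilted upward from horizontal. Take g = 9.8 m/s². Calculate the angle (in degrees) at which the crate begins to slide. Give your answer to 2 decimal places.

30.54°

At the threshold of sliding, static friction is at its maximum μ_s N and exactly balances the weight component along the incline: mg sin θ = μ_s mg cos θ.
Hence tan θ = μ_s = 0.59, so θ = arctan(0.59) = 30.5406°.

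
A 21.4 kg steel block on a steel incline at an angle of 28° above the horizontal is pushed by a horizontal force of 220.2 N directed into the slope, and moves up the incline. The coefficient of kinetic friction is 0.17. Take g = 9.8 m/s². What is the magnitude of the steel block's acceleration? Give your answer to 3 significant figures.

The horizontal push has components F cos 28° = 220.2 × 0.8829 = 194.415 N up the incline and F sin 28° = 220.2 × 0.4695 = 103.384 N pressing into the surface.
The normal force is therefore N = mg cos 28° + F sin 28° = 185.162 + 103.384 = 288.546 N, and kinetic friction down the slope is μN = 0.17 × 288.546 = 49.053 N.
Along the incline: F cos 28° − mg sin 28° − μN = ma, so 194.415 − 98.464 − 49.053 = 21.4 a, giving a = 2.1915 m/s².

2.19 m/s²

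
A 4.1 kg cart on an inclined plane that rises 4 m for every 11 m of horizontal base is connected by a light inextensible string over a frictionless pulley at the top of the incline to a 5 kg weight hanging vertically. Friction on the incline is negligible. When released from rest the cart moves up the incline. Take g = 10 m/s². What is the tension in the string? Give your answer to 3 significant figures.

For the cart on the incline: the weight component along the slope is m₁g sin 19.98° = 4.1 × 10 × 0.3417 = 14.010 N and the normal force is N = m₁g cos 19.98° = 38.532 N.
Newton's second law for the cart (up-slope positive): T − 14.010 = 4.1 a. For the hanging weight (downward positive): 5 × 10 − T = 5 a.
Adding the two equations eliminates T: 35.990 = 9.1 a, so a = 3.9549 m/s².
Then from the hanging weight's equation, T = 5 × (10 − 3.9549) = 30.225 N.

30.2 N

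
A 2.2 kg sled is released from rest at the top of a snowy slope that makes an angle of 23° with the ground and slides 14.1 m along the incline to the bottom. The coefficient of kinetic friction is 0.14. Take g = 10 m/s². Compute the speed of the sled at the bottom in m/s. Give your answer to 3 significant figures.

8.59 m/s

The weight component along the incline is mg sin 23° = 8.596 N and the normal force is N = mg cos 23° = 20.251 N.
Friction up the slope is f = μN = 0.14 × 20.251 = 2.835 N, so the net downslope force is 8.596 − 2.835 = 5.761 N and a = 5.761 / 2.2 = 2.6186 m/s².
Starting from rest over a distance of 14.1 m, v² = 2aL = 2 × 2.6186 × 14.1 = 73.8445, so v = 8.5933 m/s.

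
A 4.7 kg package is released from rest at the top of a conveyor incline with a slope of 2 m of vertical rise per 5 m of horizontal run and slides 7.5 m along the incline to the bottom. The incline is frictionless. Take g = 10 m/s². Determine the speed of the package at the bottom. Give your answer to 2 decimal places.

7.46 m/s

The weight component along the incline is mg sin 21.80° = 17.455 N and the normal force is N = mg cos 21.80° = 43.638 N.
With no friction, a = g sin 21.80° = 3.7139 m/s².
Starting from rest over a distance of 7.5 m, v² = 2aL = 2 × 3.7139 × 7.5 = 55.7085, so v = 7.4638 m/s.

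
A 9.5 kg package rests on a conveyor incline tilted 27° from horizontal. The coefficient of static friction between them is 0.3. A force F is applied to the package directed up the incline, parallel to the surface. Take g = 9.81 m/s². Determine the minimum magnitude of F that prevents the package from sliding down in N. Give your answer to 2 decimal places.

17.40 N

The normal force is N = mg cos 27° = 83.037 N. With F at its minimum the package is on the verge of sliding down, so static friction is at its maximum μ_s N = 0.3 × 83.037 = 24.911 N and acts up the slope.
Equilibrium along the incline: F + μ_s N = mg sin 27°, so F = 42.310 − 24.911 = 17.399 N.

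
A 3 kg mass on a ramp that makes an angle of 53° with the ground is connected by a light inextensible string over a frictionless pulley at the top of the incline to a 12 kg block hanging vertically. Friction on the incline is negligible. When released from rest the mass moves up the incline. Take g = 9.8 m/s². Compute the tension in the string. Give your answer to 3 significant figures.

For the mass on the incline: the weight component along the slope is m₁g sin 53° = 3 × 9.8 × 0.7986 = 23.479 N and the normal force is N = m₁g cos 53° = 17.693 N.
Newton's second law for the mass (up-slope positive): T − 23.479 = 3 a. For the hanging block (downward positive): 12 × 9.8 − T = 12 a.
Adding the two equations eliminates T: 94.121 = 15 a, so a = 6.2747 m/s².
Then from the hanging block's equation, T = 12 × (9.8 − 6.2747) = 42.304 N.

42.3 N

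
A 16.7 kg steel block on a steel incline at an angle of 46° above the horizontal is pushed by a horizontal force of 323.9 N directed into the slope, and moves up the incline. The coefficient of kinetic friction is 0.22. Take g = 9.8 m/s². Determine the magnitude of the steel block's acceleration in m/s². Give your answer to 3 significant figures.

The horizontal push has components F cos 46° = 323.9 × 0.6947 = 225.013 N up the incline and F sin 46° = 323.9 × 0.7193 = 232.981 N pressing into the surface.
The normal force is therefore N = mg cos 46° + F sin 46° = 113.695 + 232.981 = 346.676 N, and kinetic friction down the slope is μN = 0.22 × 346.676 = 76.269 N.
Along the incline: F cos 46° − mg sin 46° − μN = ma, so 225.013 − 117.721 − 76.269 = 16.7 a, giving a = 1.8577 m/s².

1.86 m/s²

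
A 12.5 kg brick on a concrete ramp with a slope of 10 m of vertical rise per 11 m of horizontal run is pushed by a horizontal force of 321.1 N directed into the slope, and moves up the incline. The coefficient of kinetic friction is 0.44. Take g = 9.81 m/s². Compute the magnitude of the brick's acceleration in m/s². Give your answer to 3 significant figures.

The horizontal push has components F cos 42.27° = 321.1 × 0.7399 = 237.582 N up the incline and F sin 42.27° = 321.1 × 0.6727 = 216.004 N pressing into the surface.
The normal force is therefore N = mg cos 42.27° + F sin 42.27° = 90.730 + 216.004 = 306.734 N, and kinetic friction down the slope is μN = 0.44 × 306.734 = 134.963 N.
Along the incline: F cos 42.27° − mg sin 42.27° − μN = ma, so 237.582 − 82.490 − 134.963 = 12.5 a, giving a = 1.6103 m/s².

1.61 m/s²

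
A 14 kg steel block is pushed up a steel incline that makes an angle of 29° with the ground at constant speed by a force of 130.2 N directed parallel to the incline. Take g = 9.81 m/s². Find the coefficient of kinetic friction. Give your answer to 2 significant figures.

0.53

At constant speed ΣF = 0 along the incline. The applied 130.2 N acts up the slope; the weight component mg sin 29° = 66.584 N and kinetic friction μN both act down the slope.
So 130.2 = 66.584 + μ × 120.120, giving μ = (130.2 − 66.584) / 120.120 = 0.5296.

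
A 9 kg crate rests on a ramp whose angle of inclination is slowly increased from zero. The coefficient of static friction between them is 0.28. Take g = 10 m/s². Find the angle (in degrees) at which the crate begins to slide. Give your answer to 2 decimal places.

15.64°

At the threshold of sliding, static friction is at its maximum μ_s N and exactly balances the weight component along the incline: mg sin θ = μ_s mg cos θ.
Hence tan θ = μ_s = 0.28, so θ = arctan(0.28) = 15.6422°.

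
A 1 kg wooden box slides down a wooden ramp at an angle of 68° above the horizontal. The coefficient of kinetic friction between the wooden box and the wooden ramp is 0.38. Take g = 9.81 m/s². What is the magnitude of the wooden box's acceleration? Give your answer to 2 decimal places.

7.70 m/s²

Resolving the weight along the incline: the component pulling the wooden box down the slope is mg sin 68° = 1 × 9.81 × 0.9272 = 9.096 N, and the normal force is N = mg cos 68° = 1 × 9.81 × 0.3746 = 3.675 N.
Kinetic friction acts up the slope with magnitude f = μN = 0.38 × 3.675 = 1.396 N.
Net force along the incline is 9.096 − 1.396 = 7.700 N, so a = 7.700 / 1 = 7.7000 m/s².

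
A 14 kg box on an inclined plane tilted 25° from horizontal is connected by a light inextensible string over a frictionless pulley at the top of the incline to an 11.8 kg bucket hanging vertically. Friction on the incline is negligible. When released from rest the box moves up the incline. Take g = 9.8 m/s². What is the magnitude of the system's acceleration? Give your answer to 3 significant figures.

For the box on the incline: the weight component along the slope is m₁g sin 25° = 14 × 9.8 × 0.4226 = 57.981 N and the normal force is N = m₁g cos 25° = 124.345 N.
Newton's second law for the box (up-slope positive): T − 57.981 = 14 a. For the hanging bucket (downward positive): 11.8 × 9.8 − T = 11.8 a.
Adding the two equations eliminates T: 57.659 = 25.8 a, so a = 2.2348 m/s².

2.23 m/s²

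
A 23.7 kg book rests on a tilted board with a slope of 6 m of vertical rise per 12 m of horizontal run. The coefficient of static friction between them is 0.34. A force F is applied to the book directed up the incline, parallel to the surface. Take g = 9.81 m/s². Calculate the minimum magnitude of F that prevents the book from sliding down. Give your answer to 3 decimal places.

The normal force is N = mg cos 26.57° = 207.952 N. With F at its minimum the book is on the verge of sliding down, so static friction is at its maximum μ_s N = 0.34 × 207.952 = 70.704 N and acts up the slope.
Equilibrium along the incline: F + μ_s N = mg sin 26.57°, so F = 103.976 − 70.704 = 33.272 N.

33.272 N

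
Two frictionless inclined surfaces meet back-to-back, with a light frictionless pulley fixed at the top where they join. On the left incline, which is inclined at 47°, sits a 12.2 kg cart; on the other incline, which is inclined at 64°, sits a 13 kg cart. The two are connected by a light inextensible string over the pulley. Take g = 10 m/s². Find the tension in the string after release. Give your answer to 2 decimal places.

Resolve each weight along its own incline: the 12.2 kg mass has component 12.2 × 10 × sin 47° = 89.225 N down its slope, and the 13 kg mass has 13 × 10 × sin 64° = 116.843 N down its slope.
The 13 kg side's 116.843 N exceeds the other side's 89.225 N, so that mass slides down and the 12.2 kg mass slides up. Taking that direction as positive, Newton's second law for the whole system gives 116.843 − 89.225 = (12.2 + 13) a, so a = 27.618 / 25.2 = 1.0960 m/s².
For the 12.2 kg mass (up-slope positive): T − 89.225 = 12.2 × 1.0960, so T = 102.596 N.

102.60 N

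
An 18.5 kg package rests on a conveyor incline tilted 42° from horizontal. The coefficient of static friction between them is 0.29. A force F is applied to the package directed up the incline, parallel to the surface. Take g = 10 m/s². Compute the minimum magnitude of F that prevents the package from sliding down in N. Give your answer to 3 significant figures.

83.9 N

The normal force is N = mg cos 42° = 137.482 N. With F at its minimum the package is on the verge of sliding down, so static friction is at its maximum μ_s N = 0.29 × 137.482 = 39.870 N and acts up the slope.
Equilibrium along the incline: F + μ_s N = mg sin 42°, so F = 123.789 − 39.870 = 83.919 N.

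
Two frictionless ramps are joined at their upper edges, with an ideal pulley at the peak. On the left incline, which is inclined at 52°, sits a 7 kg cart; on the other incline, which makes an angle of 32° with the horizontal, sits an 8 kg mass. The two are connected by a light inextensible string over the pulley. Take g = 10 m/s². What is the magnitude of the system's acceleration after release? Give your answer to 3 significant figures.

0.851 m/s²

Resolve each weight along its own incline: the 7 kg mass has component 7 × 10 × sin 52° = 55.161 N down its slope, and the 8 kg mass has 8 × 10 × sin 32° = 42.394 N down its slope.
The 7 kg side's 55.161 N exceeds the other side's 42.394 N, so that mass slides down and the 8 kg mass slides up. Taking that direction as positive, Newton's second law for the whole system gives 55.161 − 42.394 = (7 + 8) a, so a = 12.767 / 15 = 0.8511 m/s².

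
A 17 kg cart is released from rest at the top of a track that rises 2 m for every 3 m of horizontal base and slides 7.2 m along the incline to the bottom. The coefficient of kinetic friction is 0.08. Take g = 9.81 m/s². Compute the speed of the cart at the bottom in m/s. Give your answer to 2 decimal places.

8.30 m/s

The weight component along the incline is mg sin 33.69° = 92.507 N and the normal force is N = mg cos 33.69° = 138.761 N.
Friction up the slope is f = μN = 0.08 × 138.761 = 11.101 N, so the net downslope force is 92.507 − 11.101 = 81.406 N and a = 81.406 / 17 = 4.7886 m/s².
Starting from rest over a distance of 7.2 m, v² = 2aL = 2 × 4.7886 × 7.2 = 68.9558, so v = 8.3040 m/s.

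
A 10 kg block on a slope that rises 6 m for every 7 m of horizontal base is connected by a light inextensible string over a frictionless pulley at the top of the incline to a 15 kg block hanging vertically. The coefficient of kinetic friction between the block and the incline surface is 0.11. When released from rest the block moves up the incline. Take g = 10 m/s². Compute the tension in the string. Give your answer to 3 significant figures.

104 N

For the block on the incline: the weight component along the slope is m₁g sin 40.60° = 10 × 10 × 0.6508 = 65.080 N and the normal force is N = m₁g cos 40.60° = 75.926 N.
Kinetic friction opposes the block's motion up the incline: f = μN = 0.11 × 75.926 = 8.352 N acting down the slope.
Newton's second law for the block (up-slope positive): T − 65.080 − 8.352 = 10 a. For the hanging block (downward positive): 15 × 10 − T = 15 a.
Adding the two equations eliminates T: 76.568 = 25 a, so a = 3.0627 m/s².
Then from the hanging block's equation, T = 15 × (10 − 3.0627) = 104.060 N.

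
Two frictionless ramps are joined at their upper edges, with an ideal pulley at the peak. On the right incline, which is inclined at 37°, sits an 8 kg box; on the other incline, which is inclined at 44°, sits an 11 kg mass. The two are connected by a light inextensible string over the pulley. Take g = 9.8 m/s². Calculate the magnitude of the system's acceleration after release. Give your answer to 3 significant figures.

Resolve each weight along its own incline: the 8 kg mass has component 8 × 9.8 × sin 37° = 47.182 N down its slope, and the 11 kg mass has 11 × 9.8 × sin 44° = 74.884 N down its slope.
The 11 kg side's 74.884 N exceeds the other side's 47.182 N, so that mass slides down and the 8 kg mass slides up. Taking that direction as positive, Newton's second law for the whole system gives 74.884 − 47.182 = (8 + 11) a, so a = 27.702 / 19 = 1.4580 m/s².

1.46 m/s²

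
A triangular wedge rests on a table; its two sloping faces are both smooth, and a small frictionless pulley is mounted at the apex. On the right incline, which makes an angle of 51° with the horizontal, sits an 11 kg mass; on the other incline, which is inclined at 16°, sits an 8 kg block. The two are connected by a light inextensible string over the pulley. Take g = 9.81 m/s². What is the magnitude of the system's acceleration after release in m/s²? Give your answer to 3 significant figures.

Resolve each weight along its own incline: the 11 kg mass has component 11 × 9.81 × sin 51° = 83.862 N down its slope, and the 8 kg mass has 8 × 9.81 × sin 16° = 21.632 N down its slope.
The 11 kg side's 83.862 N exceeds the other side's 21.632 N, so that mass slides down and the 8 kg mass slides up. Taking that direction as positive, Newton's second law for the whole system gives 83.862 − 21.632 = (11 + 8) a, so a = 62.230 / 19 = 3.2753 m/s².

3.28 m/s²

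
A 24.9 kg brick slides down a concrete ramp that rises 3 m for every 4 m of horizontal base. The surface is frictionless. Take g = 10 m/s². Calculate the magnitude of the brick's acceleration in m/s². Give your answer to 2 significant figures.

Resolving the weight along the incline: the component pulling the brick down the slope is mg sin 36.87° = 24.9 × 10 × 0.6000 = 149.400 N, and the normal force is N = mg cos 36.87° = 24.9 × 10 × 0.8000 = 199.200 N.
With no friction the net force along the incline is 149.400 N, so a = g sin 36.87° = 149.400 / 24.9 = 6.0000 m/s².

6.0 m/s²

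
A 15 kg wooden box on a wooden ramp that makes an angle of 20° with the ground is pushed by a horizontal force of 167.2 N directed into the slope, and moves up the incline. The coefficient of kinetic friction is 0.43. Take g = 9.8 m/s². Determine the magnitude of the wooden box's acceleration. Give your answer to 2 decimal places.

1.52 m/s²

The horizontal push has components F cos 20° = 167.2 × 0.9397 = 157.118 N up the incline and F sin 20° = 167.2 × 0.3420 = 57.182 N pressing into the surface.
The normal force is therefore N = mg cos 20° + F sin 20° = 138.136 + 57.182 = 195.318 N, and kinetic friction down the slope is μN = 0.43 × 195.318 = 83.987 N.
Along the incline: F cos 20° − mg sin 20° − μN = ma, so 157.118 − 50.274 − 83.987 = 15 a, giving a = 1.5238 m/s².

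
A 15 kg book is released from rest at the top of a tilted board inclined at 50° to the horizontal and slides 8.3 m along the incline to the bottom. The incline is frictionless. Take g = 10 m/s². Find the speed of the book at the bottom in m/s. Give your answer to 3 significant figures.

11.3 m/s

The weight component along the incline is mg sin 50° = 114.907 N and the normal force is N = mg cos 50° = 96.418 N.
With no friction, a = g sin 50° = 7.6604 m/s².
Starting from rest over a distance of 8.3 m, v² = 2aL = 2 × 7.6604 × 8.3 = 127.1626, so v = 11.2766 m/s.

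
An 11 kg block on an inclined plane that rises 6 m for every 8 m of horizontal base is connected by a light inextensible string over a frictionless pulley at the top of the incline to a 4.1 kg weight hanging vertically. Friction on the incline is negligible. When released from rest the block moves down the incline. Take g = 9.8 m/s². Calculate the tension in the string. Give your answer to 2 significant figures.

47 N

For the block on the incline: the weight component along the slope is m₁g sin 36.87° = 11 × 9.8 × 0.6000 = 64.680 N and the normal force is N = m₁g cos 36.87° = 86.240 N.
Newton's second law for the block (down-slope positive): 64.680 − T = 11 a. For the hanging weight (upward positive): T − 4.1 × 9.8 = 4.1 a.
Adding the two equations eliminates T: 24.500 = 15.1 a, so a = 1.6225 m/s².
Then from the hanging weight's equation, T = 4.1 × (9.8 + 1.6225) = 46.832 N.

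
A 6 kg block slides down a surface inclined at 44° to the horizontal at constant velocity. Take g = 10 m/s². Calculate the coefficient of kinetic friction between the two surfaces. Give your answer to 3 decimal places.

At constant velocity the net force along the incline is zero: mg sin 44° = μ mg cos 44°.
So μ = tan 44° = 0.6947 / 0.7193 = 0.9658.

0.966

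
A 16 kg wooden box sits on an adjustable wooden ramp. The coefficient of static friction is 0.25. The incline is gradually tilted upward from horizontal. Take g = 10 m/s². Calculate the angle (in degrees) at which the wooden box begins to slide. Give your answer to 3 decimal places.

At the threshold of sliding, static friction is at its maximum μ_s N and exactly balances the weight component along the incline: mg sin θ = μ_s mg cos θ.
Hence tan θ = μ_s = 0.25, so θ = arctan(0.25) = 14.0362°.

14.036°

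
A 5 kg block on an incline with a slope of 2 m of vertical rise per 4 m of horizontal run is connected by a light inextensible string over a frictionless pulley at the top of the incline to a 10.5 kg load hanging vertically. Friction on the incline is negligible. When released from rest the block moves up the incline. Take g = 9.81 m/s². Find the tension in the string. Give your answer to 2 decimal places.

48.09 N

For the block on the incline: the weight component along the slope is m₁g sin 26.57° = 5 × 9.81 × 0.4472 = 21.935 N and the normal force is N = m₁g cos 26.57° = 43.872 N.
Newton's second law for the block (up-slope positive): T − 21.935 = 5 a. For the hanging load (downward positive): 10.5 × 9.81 − T = 10.5 a.
Adding the two equations eliminates T: 81.070 = 15.5 a, so a = 5.2303 m/s².
Then from the hanging load's equation, T = 10.5 × (9.81 − 5.2303) = 48.087 N.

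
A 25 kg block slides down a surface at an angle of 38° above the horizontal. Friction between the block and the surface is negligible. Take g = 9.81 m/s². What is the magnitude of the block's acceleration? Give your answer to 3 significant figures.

Resolving the weight along the incline: the component pulling the block down the slope is mg sin 38° = 25 × 9.81 × 0.6157 = 151.000 N, and the normal force is N = mg cos 38° = 25 × 9.81 × 0.7880 = 193.257 N.
With no friction the net force along the incline is 151.000 N, so a = g sin 38° = 151.000 / 25 = 6.0400 m/s².

6.04 m/s²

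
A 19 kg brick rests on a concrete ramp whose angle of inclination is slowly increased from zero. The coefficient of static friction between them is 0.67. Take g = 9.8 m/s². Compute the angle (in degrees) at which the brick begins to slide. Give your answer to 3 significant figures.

At the threshold of sliding, static friction is at its maximum μ_s N and exactly balances the weight component along the incline: mg sin θ = μ_s mg cos θ.
Hence tan θ = μ_s = 0.67, so θ = arctan(0.67) = 33.8221°.

33.8°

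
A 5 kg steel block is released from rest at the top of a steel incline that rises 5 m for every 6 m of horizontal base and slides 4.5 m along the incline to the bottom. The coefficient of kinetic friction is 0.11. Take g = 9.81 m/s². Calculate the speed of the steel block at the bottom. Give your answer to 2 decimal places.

The weight component along the incline is mg sin 39.81° = 31.401 N and the normal force is N = mg cos 39.81° = 37.681 N.
Friction up the slope is f = μN = 0.11 × 37.681 = 4.145 N, so the net downslope force is 31.401 − 4.145 = 27.256 N and a = 27.256 / 5 = 5.4512 m/s².
Starting from rest over a distance of 4.5 m, v² = 2aL = 2 × 5.4512 × 4.5 = 49.0608, so v = 7.0043 m/s.

7.00 m/s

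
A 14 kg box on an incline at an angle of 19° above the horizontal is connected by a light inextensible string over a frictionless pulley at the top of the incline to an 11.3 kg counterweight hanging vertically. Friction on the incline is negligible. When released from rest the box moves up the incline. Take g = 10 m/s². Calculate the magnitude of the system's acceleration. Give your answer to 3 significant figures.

2.66 m/s²

For the box on the incline: the weight component along the slope is m₁g sin 19° = 14 × 10 × 0.3256 = 45.584 N and the normal force is N = m₁g cos 19° = 132.373 N.
Newton's second law for the box (up-slope positive): T − 45.584 = 14 a. For the hanging counterweight (downward positive): 11.3 × 10 − T = 11.3 a.
Adding the two equations eliminates T: 67.416 = 25.3 a, so a = 2.6647 m/s².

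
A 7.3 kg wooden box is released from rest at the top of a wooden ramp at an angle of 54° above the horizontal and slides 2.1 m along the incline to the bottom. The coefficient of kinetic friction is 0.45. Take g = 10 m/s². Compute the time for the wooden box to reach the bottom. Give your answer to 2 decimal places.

The weight component along the incline is mg sin 54° = 59.058 N and the normal force is N = mg cos 54° = 42.908 N.
Friction up the slope is f = μN = 0.45 × 42.908 = 19.309 N, so the net downslope force is 59.058 − 19.309 = 39.749 N and a = 39.749 / 7.3 = 5.4451 m/s².
Starting from rest, L = ½at², so t = √(2L/a) = √(2 × 2.1 / 5.4451) = 0.8783 s.

0.88 s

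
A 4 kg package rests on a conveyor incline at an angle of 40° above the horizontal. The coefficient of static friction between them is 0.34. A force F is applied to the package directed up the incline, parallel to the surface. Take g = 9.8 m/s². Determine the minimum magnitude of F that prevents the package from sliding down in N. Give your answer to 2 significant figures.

15 N

The normal force is N = mg cos 40° = 30.029 N. With F at its minimum the package is on the verge of sliding down, so static friction is at its maximum μ_s N = 0.34 × 30.029 = 10.210 N and acts up the slope.
Equilibrium along the incline: F + μ_s N = mg sin 40°, so F = 25.197 − 10.210 = 14.987 N.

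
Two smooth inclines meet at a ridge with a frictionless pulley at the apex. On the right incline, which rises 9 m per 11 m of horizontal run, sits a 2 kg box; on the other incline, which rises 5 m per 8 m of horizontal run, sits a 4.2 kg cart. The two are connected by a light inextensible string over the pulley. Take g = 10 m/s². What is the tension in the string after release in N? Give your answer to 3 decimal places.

Resolve each weight along its own incline: the 2 kg mass has component 2 × 10 × sin 39.29° = 12.665 N down its slope, and the 4.2 kg mass has 4.2 × 10 × sin 32.01° = 22.260 N down its slope.
The 4.2 kg side's 22.260 N exceeds the other side's 12.665 N, so that mass slides down and the 2 kg mass slides up. Taking that direction as positive, Newton's second law for the whole system gives 22.260 − 12.665 = (2 + 4.2) a, so a = 9.595 / 6.2 = 1.5476 m/s².
For the 2 kg mass (up-slope positive): T − 12.665 = 2 × 1.5476, so T = 15.760 N.

15.760 N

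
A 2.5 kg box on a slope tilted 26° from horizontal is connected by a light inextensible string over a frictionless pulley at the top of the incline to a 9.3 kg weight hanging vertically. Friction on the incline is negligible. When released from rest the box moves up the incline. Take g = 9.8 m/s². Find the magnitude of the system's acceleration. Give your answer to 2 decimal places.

6.81 m/s²

For the box on the incline: the weight component along the slope is m₁g sin 26° = 2.5 × 9.8 × 0.4384 = 10.741 N and the normal force is N = m₁g cos 26° = 22.020 N.
Newton's second law for the box (up-slope positive): T − 10.741 = 2.5 a. For the hanging weight (downward positive): 9.3 × 9.8 − T = 9.3 a.
Adding the two equations eliminates T: 80.399 = 11.8 a, so a = 6.8135 m/s².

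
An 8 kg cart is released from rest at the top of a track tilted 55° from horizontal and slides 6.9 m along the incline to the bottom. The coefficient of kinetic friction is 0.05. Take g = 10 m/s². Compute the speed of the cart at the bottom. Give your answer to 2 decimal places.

10.44 m/s

The weight component along the incline is mg sin 55° = 65.532 N and the normal force is N = mg cos 55° = 45.886 N.
Friction up the slope is f = μN = 0.05 × 45.886 = 2.294 N, so the net downslope force is 65.532 − 2.294 = 63.238 N and a = 63.238 / 8 = 7.9047 m/s².
Starting from rest over a distance of 6.9 m, v² = 2aL = 2 × 7.9047 × 6.9 = 109.0849, so v = 10.4444 m/s.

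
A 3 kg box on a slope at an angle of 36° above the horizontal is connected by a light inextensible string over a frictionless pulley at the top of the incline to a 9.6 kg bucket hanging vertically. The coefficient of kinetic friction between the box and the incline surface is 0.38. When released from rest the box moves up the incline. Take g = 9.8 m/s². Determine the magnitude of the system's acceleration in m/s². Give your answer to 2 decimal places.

For the box on the incline: the weight component along the slope is m₁g sin 36° = 3 × 9.8 × 0.5878 = 17.281 N and the normal force is N = m₁g cos 36° = 23.785 N.
Kinetic friction opposes the box's motion up the incline: f = μN = 0.38 × 23.785 = 9.038 N acting down the slope.
Newton's second law for the box (up-slope positive): T − 17.281 − 9.038 = 3 a. For the hanging bucket (downward positive): 9.6 × 9.8 − T = 9.6 a.
Adding the two equations eliminates T: 67.761 = 12.6 a, so a = 5.3779 m/s².

5.38 m/s²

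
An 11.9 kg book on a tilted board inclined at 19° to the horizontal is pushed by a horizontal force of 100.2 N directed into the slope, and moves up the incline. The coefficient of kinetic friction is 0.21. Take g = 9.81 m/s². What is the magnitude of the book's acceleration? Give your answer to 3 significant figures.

The horizontal push has components F cos 19° = 100.2 × 0.9455 = 94.739 N up the incline and F sin 19° = 100.2 × 0.3256 = 32.625 N pressing into the surface.
The normal force is therefore N = mg cos 19° + F sin 19° = 110.377 + 32.625 = 143.002 N, and kinetic friction down the slope is μN = 0.21 × 143.002 = 30.030 N.
Along the incline: F cos 19° − mg sin 19° − μN = ma, so 94.739 − 38.010 − 30.030 = 11.9 a, giving a = 2.2436 m/s².

2.24 m/s²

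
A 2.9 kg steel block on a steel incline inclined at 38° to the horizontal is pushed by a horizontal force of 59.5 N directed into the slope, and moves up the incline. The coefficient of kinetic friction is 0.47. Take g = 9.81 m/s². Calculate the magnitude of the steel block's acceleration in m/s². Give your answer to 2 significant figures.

0.56 m/s²

The horizontal push has components F cos 38° = 59.5 × 0.7880 = 46.886 N up the incline and F sin 38° = 59.5 × 0.6157 = 36.634 N pressing into the surface.
The normal force is therefore N = mg cos 38° + F sin 38° = 22.418 + 36.634 = 59.052 N, and kinetic friction down the slope is μN = 0.47 × 59.052 = 27.754 N.
Along the incline: F cos 38° − mg sin 38° − μN = ma, so 46.886 − 17.516 − 27.754 = 2.9 a, giving a = 0.5572 m/s².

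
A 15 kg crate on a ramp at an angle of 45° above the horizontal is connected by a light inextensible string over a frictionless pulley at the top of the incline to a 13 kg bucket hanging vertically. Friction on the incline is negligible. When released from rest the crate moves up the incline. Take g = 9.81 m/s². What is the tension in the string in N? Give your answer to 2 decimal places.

116.63 N

For the crate on the incline: the weight component along the slope is m₁g sin 45° = 15 × 9.81 × 0.7071 = 104.050 N and the normal force is N = m₁g cos 45° = 104.051 N.
Newton's second law for the crate (up-slope positive): T − 104.050 = 15 a. For the hanging bucket (downward positive): 13 × 9.81 − T = 13 a.
Adding the two equations eliminates T: 23.480 = 28 a, so a = 0.8386 m/s².
Then from the hanging bucket's equation, T = 13 × (9.81 − 0.8386) = 116.628 N.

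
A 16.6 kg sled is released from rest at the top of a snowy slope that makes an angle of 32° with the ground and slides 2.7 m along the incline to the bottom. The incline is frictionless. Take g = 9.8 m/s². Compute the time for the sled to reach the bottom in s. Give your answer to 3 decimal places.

The weight component along the incline is mg sin 32° = 86.207 N and the normal force is N = mg cos 32° = 137.960 N.
With no friction, a = g sin 32° = 5.1932 m/s².
Starting from rest, L = ½at², so t = √(2L/a) = √(2 × 2.7 / 5.1932) = 1.0197 s.

1.020 s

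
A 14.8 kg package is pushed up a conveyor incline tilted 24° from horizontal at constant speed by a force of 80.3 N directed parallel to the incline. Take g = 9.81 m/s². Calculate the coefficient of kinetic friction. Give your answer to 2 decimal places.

0.16

At constant speed ΣF = 0 along the incline. The applied 80.3 N acts up the slope; the weight component mg sin 24° = 59.053 N and kinetic friction μN both act down the slope.
So 80.3 = 59.053 + μ × 132.636, giving μ = (80.3 − 59.053) / 132.636 = 0.1602.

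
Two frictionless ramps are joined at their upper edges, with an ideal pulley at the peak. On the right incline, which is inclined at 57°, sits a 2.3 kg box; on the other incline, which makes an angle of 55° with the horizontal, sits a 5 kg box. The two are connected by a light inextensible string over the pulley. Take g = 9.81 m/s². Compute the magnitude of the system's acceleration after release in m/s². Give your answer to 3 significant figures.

2.91 m/s²

Resolve each weight along its own incline: the 2.3 kg mass has component 2.3 × 9.81 × sin 57° = 18.923 N down its slope, and the 5 kg mass has 5 × 9.81 × sin 55° = 40.179 N down its slope.
The 5 kg side's 40.179 N exceeds the other side's 18.923 N, so that mass slides down and the 2.3 kg mass slides up. Taking that direction as positive, Newton's second law for the whole system gives 40.179 − 18.923 = (2.3 + 5) a, so a = 21.256 / 7.3 = 2.9118 m/s².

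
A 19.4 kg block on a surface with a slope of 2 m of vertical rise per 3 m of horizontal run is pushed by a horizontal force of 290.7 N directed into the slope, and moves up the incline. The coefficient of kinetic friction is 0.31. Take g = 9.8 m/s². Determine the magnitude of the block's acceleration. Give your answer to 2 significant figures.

The horizontal push has components F cos 33.69° = 290.7 × 0.8321 = 241.891 N up the incline and F sin 33.69° = 290.7 × 0.5547 = 161.251 N pressing into the surface.
The normal force is therefore N = mg cos 33.69° + F sin 33.69° = 158.199 + 161.251 = 319.450 N, and kinetic friction down the slope is μN = 0.31 × 319.450 = 99.029 N.
Along the incline: F cos 33.69° − mg sin 33.69° − μN = ma, so 241.891 − 105.460 − 99.029 = 19.4 a, giving a = 1.9279 m/s².

1.9 m/s²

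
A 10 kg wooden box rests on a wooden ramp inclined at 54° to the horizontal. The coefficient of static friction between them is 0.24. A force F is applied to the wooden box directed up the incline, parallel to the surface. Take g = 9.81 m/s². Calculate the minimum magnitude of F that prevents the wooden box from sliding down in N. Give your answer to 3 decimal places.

The normal force is N = mg cos 54° = 57.662 N. With F at its minimum the wooden box is on the verge of sliding down, so static friction is at its maximum μ_s N = 0.24 × 57.662 = 13.839 N and acts up the slope.
Equilibrium along the incline: F + μ_s N = mg sin 54°, so F = 79.365 − 13.839 = 65.526 N.

65.526 N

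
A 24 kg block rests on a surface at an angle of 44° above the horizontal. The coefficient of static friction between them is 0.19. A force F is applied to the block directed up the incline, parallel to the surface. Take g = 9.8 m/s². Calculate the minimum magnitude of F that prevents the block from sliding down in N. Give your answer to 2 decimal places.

131.24 N

The normal force is N = mg cos 44° = 169.189 N. With F at its minimum the block is on the verge of sliding down, so static friction is at its maximum μ_s N = 0.19 × 169.189 = 32.146 N and acts up the slope.
Equilibrium along the incline: F + μ_s N = mg sin 44°, so F = 163.384 − 32.146 = 131.238 N.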